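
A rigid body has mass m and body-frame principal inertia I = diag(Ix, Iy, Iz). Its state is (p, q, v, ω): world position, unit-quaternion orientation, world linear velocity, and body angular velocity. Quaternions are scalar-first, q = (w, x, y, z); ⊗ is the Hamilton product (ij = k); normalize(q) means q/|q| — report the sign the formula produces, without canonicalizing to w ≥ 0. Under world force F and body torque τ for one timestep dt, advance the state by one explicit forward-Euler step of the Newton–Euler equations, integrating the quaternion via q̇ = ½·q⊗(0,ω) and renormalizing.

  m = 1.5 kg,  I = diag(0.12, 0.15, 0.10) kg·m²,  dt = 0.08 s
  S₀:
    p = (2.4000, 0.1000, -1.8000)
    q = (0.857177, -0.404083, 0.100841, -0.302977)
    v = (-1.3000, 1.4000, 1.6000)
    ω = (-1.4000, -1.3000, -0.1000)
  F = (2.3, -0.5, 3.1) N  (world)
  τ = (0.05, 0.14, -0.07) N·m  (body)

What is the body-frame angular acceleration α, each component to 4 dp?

α = (0.4708, 0.9147, -1.2460)

precession coupling ω×(Iω) = (-0.0065, 0.0028, 0.0546)
α = I⁻¹(τ − ω×Iω) = (0.4708, 0.9147, -1.2460)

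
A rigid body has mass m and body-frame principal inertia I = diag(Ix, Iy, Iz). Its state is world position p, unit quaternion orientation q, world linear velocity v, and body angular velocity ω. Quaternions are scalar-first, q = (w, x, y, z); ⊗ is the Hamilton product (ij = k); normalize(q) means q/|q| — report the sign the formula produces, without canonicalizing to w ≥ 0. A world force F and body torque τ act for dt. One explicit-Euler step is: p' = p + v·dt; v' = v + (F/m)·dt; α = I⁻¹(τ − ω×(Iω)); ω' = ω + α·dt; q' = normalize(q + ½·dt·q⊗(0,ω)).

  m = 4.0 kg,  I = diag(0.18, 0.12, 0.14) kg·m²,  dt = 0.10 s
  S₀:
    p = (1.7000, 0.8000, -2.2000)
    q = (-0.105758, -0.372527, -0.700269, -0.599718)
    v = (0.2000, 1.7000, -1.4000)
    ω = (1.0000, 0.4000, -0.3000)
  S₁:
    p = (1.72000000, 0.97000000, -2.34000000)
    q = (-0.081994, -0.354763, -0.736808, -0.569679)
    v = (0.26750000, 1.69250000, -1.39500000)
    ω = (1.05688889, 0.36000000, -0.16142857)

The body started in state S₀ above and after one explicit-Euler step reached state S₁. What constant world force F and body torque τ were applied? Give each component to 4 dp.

F = (2.7000, -0.3000, 0.2000)
τ = (0.1000, -0.0600, 0.1700)

Δv = v₁−v₀ = (0.06750000, -0.00750000, 0.00500000)
applied force F = (2.7000, -0.3000, 0.2000)
ω₁ − ω₀ = (0.05688889, -0.04000000, 0.13857143)
gyro term ω₀×Iω₀ = (-0.0024, -0.0120, -0.0240)
applied torque τ = (0.1000, -0.0600, 0.1700)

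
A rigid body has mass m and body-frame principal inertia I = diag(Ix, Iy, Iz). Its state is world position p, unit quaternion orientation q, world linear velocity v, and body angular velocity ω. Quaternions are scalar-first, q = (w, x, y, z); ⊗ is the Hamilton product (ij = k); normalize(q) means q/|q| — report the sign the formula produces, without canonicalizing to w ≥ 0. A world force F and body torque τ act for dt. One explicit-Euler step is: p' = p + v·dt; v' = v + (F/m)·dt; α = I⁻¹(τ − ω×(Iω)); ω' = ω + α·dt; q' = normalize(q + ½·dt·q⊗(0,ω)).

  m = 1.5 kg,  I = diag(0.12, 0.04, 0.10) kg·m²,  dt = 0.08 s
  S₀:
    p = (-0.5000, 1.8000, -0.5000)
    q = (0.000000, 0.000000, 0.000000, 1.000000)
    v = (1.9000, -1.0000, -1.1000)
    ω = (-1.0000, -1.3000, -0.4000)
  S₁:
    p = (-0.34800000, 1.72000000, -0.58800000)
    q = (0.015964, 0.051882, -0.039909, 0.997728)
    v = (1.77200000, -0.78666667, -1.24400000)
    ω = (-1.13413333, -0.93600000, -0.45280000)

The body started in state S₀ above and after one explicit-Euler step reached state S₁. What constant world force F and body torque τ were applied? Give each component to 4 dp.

rate change Δω = (-0.13413333, 0.36400000, -0.05280000)
I·α + gyro = (-0.1700, 0.1900, -0.1700)
Δv = v₁−v₀ = (-0.12800000, 0.21333333, -0.14400000)
m·(v₁−v₀)/dt = (-2.4000, 4.0000, -2.7000)

F = (-2.4000, 4.0000, -2.7000)
τ = (-0.1700, 0.1900, -0.1700)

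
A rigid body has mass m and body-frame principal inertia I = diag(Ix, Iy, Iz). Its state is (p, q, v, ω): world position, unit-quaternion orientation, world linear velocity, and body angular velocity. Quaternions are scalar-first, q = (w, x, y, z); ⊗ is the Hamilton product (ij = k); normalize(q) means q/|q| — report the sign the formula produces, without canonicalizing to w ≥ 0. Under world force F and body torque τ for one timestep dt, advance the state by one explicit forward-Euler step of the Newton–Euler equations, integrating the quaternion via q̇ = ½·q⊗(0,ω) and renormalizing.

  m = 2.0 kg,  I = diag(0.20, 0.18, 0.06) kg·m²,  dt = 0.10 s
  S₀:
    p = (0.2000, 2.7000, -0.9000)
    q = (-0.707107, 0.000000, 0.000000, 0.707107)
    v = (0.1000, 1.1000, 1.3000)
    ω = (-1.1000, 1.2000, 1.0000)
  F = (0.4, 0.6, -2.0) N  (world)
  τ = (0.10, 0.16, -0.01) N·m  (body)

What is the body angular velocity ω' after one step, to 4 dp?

ω' = (-0.9780, 1.3744, 0.9393)

angular accel α = (1.2200, 1.7444, -0.6067)
ω + α·dt = (-0.9780, 1.3744, 0.9393)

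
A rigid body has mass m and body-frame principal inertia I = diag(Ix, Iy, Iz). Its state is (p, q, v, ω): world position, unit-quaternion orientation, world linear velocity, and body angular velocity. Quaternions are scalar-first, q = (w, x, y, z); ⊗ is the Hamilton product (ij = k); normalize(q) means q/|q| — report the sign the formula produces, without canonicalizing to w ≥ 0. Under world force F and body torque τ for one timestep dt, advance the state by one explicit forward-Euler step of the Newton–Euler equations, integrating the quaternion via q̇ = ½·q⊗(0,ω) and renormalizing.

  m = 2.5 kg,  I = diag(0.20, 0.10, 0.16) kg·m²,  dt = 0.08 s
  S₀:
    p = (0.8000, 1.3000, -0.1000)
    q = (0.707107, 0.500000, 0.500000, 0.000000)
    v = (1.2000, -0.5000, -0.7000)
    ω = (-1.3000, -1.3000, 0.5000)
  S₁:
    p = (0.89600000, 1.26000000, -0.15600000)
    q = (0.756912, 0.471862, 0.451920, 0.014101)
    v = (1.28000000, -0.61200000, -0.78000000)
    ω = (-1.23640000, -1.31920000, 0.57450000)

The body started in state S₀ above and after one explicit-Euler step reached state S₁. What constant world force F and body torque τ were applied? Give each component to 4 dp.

ω₁ − ω₀ = (0.06360000, -0.01920000, 0.07450000)
τ = I·(Δω/dt) + ω₀×(Iω₀) = (0.1200, -0.0500, -0.0200)
velocity change Δv = (0.08000000, -0.11200000, -0.08000000)
F = m·Δv/dt = (2.5000, -3.5000, -2.5000)

F = (2.5000, -3.5000, -2.5000)
τ = (0.1200, -0.0500, -0.0200)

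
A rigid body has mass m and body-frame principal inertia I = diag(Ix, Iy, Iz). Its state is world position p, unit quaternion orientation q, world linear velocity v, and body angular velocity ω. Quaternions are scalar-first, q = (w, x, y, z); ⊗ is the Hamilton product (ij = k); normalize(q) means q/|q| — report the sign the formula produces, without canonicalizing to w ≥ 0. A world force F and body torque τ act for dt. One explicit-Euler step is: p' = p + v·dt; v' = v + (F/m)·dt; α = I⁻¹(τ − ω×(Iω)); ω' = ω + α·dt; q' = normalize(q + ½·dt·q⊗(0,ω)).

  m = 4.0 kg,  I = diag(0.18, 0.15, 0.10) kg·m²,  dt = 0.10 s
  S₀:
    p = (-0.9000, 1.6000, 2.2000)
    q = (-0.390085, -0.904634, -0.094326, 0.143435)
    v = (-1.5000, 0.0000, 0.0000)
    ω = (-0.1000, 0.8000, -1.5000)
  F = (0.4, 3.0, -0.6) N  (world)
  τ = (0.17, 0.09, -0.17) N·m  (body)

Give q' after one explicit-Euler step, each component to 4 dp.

Hamilton product q⊗(0,ω) = (0.2001499, 0.0657495, -1.6833625, -0.1480123)
q' = normalize(q + ½dt·q⊗(0,ω)) = (-0.3787, -0.8981, -0.1779, 0.1355)

q' = (-0.3787, -0.8981, -0.1779, 0.1355)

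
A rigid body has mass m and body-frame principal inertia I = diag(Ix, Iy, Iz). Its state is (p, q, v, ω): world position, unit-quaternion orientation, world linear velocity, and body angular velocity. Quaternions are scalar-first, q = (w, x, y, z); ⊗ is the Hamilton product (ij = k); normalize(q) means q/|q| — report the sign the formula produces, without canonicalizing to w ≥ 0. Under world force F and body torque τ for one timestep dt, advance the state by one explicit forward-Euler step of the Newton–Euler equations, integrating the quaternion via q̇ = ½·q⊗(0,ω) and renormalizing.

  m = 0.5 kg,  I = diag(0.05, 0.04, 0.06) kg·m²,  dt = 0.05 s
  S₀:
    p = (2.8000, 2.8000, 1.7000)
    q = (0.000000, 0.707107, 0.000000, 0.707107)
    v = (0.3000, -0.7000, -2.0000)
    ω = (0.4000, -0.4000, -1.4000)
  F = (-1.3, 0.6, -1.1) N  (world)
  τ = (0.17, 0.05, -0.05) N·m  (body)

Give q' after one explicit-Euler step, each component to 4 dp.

2q̇ = q⊗(0,ω) = (0.7071070, 0.2828428, 1.2727926, -0.2828428)
updated quaternion q' = (0.0177, 0.7137, 0.0318, 0.6995)

q' = (0.0177, 0.7137, 0.0318, 0.6995)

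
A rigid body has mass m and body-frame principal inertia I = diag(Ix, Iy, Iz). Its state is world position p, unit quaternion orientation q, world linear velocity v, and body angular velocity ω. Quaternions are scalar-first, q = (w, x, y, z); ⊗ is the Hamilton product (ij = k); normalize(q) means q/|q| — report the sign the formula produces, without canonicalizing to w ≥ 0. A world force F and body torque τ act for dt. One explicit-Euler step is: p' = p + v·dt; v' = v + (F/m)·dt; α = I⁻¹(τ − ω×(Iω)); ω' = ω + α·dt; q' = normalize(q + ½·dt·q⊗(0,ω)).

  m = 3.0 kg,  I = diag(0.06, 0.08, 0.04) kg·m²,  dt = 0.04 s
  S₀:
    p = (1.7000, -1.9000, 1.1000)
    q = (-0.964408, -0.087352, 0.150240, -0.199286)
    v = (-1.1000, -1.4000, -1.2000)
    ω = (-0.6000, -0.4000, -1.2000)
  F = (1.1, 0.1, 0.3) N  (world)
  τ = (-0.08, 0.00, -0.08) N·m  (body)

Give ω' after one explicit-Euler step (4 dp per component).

ω' = (-0.6405, -0.4072, -1.2848)

(τ − ω×Iω)/I = (-1.0133, -0.1800, -2.1200)
new body rate ω' = (-0.6405, -0.4072, -1.2848)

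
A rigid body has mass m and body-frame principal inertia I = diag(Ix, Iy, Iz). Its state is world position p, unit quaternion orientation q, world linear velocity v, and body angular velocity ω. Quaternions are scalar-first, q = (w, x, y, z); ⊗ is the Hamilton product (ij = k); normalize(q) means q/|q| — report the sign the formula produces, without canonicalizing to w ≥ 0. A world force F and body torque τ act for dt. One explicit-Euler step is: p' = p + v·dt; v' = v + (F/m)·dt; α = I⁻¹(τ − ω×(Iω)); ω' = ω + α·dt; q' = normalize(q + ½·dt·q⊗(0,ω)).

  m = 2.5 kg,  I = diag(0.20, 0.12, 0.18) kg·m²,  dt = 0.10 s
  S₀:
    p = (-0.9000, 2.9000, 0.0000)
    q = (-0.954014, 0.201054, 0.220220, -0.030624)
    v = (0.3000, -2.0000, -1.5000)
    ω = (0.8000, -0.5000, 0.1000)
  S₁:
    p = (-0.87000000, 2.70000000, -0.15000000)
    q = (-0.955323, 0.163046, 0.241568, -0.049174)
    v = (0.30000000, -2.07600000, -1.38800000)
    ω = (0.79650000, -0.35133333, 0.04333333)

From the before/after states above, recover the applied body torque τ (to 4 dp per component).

ω₁ − ω₀ = (-0.00350000, 0.14866667, -0.05666667)
τ = I·(Δω/dt) + ω₀×(Iω₀) = (-0.0100, 0.1800, -0.0700)

τ = (-0.0100, 0.1800, -0.0700)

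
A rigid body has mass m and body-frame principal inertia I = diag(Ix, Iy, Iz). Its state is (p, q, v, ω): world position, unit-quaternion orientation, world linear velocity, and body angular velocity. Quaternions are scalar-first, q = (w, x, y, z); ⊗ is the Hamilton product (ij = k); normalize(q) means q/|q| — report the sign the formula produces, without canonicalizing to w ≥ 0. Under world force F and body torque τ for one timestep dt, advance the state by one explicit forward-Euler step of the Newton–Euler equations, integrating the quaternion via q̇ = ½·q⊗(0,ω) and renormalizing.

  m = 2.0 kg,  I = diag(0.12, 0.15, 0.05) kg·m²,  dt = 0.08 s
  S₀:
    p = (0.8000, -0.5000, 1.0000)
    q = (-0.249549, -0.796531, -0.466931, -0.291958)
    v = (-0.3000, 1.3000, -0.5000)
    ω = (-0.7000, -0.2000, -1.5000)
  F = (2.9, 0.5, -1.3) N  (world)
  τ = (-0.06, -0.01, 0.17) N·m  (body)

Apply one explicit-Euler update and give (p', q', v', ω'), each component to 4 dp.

p' = (0.7760, -0.3960, 0.9600)
q' = (-0.2925, -0.7622, -0.5034, -0.2831)
v' = (-0.1840, 1.3200, -0.5520)
ω' = (-0.7200, -0.2445, -1.2347)

precession coupling ω×(Iω) = (-0.0300, 0.0735, 0.0042)
α = I⁻¹(τ − ω×Iω) = (-0.2500, -0.5567, 3.3160)
ω' = ω + α·dt = (-0.7200, -0.2445, -1.2347)
q⊗(0,ω) = (-1.0888949, 0.8166892, -0.9405161, 0.2067780)
q' = normalize(q + ½dt·q⊗(0,ω)) = (-0.2925, -0.7622, -0.5034, -0.2831)
p' = p + v·dt = (0.7760, -0.3960, 0.9600)
v + (F/m)dt = (-0.1840, 1.3200, -0.5520)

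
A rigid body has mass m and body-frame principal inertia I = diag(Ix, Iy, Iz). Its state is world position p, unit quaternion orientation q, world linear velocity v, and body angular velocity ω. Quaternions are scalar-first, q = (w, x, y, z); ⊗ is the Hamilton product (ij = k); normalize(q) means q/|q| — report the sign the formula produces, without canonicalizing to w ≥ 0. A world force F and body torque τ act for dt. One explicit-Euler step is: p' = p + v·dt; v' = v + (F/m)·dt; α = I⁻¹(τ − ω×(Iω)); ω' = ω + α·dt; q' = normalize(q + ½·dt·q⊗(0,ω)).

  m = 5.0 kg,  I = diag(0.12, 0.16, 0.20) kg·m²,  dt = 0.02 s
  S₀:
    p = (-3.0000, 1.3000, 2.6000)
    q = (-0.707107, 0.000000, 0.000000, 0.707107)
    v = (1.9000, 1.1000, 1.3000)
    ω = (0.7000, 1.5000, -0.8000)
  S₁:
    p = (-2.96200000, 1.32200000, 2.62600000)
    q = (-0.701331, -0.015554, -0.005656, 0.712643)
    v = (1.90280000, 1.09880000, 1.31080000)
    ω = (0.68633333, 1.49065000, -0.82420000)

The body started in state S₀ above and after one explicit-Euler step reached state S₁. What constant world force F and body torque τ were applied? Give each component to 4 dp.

F = (0.7000, -0.3000, 2.7000)
τ = (-0.1300, -0.0300, -0.2000)

velocity change Δv = (0.00280000, -0.00120000, 0.01080000)
F = m·Δv/dt = (0.7000, -0.3000, 2.7000)
rate change Δω = (-0.01366667, -0.00935000, -0.02420000)
I·α + gyro = (-0.1300, -0.0300, -0.2000)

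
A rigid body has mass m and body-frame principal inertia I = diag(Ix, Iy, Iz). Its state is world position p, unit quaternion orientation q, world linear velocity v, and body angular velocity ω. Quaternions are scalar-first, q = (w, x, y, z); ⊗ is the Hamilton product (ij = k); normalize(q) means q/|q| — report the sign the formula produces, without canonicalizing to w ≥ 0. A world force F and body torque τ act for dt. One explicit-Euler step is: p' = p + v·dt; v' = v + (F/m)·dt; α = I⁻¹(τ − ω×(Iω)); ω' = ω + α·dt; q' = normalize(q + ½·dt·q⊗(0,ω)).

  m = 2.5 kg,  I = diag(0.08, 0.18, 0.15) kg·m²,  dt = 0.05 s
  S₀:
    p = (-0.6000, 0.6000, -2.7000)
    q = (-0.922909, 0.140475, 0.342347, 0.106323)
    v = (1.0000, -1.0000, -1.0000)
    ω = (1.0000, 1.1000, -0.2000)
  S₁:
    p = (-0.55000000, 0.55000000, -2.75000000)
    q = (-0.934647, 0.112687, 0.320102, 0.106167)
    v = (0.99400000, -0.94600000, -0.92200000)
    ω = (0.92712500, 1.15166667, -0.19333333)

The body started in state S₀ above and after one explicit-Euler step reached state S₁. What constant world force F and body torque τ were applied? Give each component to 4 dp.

F = (-0.3000, 2.7000, 3.9000)
τ = (-0.1100, 0.2000, 0.1300)

Δω = ω₁−ω₀ = (-0.07287500, 0.05166667, 0.00666667)
gyro term ω₀×Iω₀ = (0.0066, 0.0140, 0.1100)
τ = I·(Δω/dt) + ω₀×(Iω₀) = (-0.1100, 0.2000, 0.1300)
v₁ − v₀ = (-0.00600000, 0.05400000, 0.07800000)
F = m·Δv/dt = (-0.3000, 2.7000, 3.9000)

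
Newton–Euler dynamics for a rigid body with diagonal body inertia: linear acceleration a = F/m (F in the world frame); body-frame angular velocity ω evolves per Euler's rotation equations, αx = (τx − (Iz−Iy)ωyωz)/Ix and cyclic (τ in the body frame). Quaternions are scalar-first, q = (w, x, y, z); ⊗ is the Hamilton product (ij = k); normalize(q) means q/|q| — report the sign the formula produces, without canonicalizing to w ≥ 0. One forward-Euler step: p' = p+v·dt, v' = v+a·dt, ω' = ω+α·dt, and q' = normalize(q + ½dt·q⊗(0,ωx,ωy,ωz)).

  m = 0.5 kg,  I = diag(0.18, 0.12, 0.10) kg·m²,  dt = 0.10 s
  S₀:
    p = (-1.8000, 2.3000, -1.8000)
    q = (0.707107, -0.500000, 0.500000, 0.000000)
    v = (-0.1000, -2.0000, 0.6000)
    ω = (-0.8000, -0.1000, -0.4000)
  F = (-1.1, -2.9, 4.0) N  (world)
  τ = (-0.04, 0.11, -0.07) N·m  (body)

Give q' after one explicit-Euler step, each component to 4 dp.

Hamilton product q⊗(0,ω) = (-0.3500000, -0.7656856, -0.2707107, 0.1671572)
q' = normalize(q + ½dt·q⊗(0,ω)) = (0.6889, -0.5377, 0.4860, 0.0083)

q' = (0.6889, -0.5377, 0.4860, 0.0083)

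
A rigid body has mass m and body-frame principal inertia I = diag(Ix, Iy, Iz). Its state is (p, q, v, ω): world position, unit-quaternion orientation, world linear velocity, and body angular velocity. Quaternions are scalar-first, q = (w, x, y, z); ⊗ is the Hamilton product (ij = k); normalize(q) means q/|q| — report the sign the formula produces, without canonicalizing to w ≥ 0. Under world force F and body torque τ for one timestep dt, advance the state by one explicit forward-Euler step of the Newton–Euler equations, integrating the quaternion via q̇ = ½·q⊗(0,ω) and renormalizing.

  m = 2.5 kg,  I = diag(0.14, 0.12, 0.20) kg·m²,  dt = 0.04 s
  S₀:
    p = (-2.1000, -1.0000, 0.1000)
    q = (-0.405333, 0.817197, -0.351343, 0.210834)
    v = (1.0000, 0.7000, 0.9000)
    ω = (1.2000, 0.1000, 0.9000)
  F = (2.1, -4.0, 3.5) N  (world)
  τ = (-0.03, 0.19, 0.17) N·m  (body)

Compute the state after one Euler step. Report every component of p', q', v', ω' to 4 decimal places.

p' = (-2.0600, -0.9720, 0.1360)
q' = (-0.4278, 0.8004, -0.3616, 0.2135)
v' = (1.0336, 0.6360, 0.9560)
ω' = (1.1894, 0.1849, 0.9345)

p + v·dt = (-2.0600, -0.9720, 0.1360)
new velocity v' = (1.0336, 0.6360, 0.9560)
gyro term ω×Iω = (0.0072, -0.0648, -0.0024)
(τ − ω×Iω)/I = (-0.2657, 2.1233, 0.8620)
new body rate ω' = (1.1894, 0.1849, 0.9345)
2q̇ = q⊗(0,ω) = (-1.1352527, -0.8236917, -0.5230098, 0.1385316)
updated quaternion q' = (-0.4278, 0.8004, -0.3616, 0.2135)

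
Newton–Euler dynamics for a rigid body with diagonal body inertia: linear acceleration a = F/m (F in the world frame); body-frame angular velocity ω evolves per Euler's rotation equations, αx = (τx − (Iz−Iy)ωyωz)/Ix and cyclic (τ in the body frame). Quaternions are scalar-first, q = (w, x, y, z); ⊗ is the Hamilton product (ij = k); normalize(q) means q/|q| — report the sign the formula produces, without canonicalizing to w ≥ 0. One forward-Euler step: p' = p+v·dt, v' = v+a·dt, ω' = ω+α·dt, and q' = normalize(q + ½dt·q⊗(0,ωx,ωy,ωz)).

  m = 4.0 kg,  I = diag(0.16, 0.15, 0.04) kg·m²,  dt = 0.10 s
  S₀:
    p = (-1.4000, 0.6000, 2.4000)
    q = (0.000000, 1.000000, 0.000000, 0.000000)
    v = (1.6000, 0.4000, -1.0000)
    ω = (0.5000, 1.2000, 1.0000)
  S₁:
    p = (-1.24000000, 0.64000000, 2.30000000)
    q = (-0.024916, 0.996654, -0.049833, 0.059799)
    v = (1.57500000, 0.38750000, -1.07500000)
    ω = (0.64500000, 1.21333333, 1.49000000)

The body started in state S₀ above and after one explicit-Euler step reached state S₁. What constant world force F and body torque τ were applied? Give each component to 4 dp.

F = (-1.0000, -0.5000, -3.0000)
τ = (0.1000, 0.0800, 0.1900)

velocity change Δv = (-0.02500000, -0.01250000, -0.07500000)
m·(v₁−v₀)/dt = (-1.0000, -0.5000, -3.0000)
rate change Δω = (0.14500000, 0.01333333, 0.49000000)
applied torque τ = (0.1000, 0.0800, 0.1900)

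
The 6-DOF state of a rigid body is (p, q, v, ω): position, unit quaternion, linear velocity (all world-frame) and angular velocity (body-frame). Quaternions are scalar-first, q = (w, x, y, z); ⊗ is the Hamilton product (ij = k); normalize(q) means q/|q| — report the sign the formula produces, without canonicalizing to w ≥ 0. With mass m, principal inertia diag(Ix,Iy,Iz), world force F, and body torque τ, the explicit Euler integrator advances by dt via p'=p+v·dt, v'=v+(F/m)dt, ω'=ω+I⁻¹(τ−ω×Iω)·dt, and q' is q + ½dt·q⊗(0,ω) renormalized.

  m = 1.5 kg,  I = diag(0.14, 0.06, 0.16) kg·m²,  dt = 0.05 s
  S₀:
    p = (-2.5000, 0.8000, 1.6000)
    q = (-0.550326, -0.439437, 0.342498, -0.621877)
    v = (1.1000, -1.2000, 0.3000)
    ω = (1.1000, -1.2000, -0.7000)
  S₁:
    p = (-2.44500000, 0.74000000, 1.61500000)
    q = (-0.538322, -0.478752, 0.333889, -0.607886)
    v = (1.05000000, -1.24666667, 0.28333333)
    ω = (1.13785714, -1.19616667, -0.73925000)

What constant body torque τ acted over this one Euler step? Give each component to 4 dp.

Δω = ω₁−ω₀ = (0.03785714, 0.00383333, -0.03925000)
ω₀×(Iω₀) = (0.0840, 0.0154, 0.1056)
τ = I·(Δω/dt) + ω₀×(Iω₀) = (0.1900, 0.0200, -0.0200)

τ = (0.1900, 0.0200, -0.0200)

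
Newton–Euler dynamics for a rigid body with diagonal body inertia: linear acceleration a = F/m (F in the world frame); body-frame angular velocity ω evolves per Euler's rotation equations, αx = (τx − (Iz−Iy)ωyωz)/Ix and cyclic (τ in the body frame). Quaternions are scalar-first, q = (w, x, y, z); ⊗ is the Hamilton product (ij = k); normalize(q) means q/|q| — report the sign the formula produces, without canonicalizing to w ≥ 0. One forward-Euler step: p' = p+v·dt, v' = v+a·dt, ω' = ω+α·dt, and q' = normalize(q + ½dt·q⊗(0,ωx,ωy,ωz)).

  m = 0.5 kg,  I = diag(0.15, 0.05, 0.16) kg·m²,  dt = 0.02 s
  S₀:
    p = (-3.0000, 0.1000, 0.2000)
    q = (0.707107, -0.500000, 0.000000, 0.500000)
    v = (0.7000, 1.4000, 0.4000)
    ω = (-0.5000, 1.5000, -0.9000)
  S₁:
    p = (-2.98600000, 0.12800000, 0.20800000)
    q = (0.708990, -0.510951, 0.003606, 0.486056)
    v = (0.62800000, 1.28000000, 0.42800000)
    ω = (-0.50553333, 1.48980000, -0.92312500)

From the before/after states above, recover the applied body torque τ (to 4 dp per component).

ω₁ − ω₀ = (-0.00553333, -0.01020000, -0.02312500)
precession coupling = (-0.1485, -0.0045, 0.0750)
applied torque τ = (-0.1900, -0.0300, -0.1100)

τ = (-0.1900, -0.0300, -0.1100)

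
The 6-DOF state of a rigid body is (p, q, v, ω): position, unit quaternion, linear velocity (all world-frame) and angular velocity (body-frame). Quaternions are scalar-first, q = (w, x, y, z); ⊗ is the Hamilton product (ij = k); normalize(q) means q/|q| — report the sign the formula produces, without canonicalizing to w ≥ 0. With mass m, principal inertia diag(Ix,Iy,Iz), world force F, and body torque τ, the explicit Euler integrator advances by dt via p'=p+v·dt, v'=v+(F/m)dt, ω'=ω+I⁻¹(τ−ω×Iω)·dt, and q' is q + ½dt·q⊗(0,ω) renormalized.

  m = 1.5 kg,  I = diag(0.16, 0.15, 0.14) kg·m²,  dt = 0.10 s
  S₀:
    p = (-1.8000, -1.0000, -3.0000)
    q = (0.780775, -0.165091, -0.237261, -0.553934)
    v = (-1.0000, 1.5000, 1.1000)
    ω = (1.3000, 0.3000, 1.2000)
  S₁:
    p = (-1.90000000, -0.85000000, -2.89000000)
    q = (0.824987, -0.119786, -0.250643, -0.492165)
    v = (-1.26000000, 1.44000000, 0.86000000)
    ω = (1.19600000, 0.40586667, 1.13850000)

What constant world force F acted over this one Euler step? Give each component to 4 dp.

v₁ − v₀ = (-0.26000000, -0.06000000, -0.24000000)
m·(v₁−v₀)/dt = (-3.9000, -0.9000, -3.6000)

F = (-3.9000, -0.9000, -3.6000)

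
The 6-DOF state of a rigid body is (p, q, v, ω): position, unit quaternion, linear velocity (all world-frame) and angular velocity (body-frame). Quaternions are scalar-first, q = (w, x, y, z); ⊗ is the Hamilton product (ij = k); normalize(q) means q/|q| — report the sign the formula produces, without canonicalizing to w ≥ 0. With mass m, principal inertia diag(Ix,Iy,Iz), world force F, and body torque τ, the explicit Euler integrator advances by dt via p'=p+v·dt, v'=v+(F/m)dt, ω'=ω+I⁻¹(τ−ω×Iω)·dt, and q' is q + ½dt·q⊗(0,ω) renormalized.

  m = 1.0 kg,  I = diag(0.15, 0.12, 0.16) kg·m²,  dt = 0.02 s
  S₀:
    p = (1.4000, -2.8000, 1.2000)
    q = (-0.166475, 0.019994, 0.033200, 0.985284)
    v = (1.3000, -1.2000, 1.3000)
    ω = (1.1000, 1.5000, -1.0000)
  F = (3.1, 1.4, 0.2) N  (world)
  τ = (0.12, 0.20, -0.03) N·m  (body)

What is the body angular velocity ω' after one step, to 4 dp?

ω' = (1.1240, 1.5315, -0.9976)

gyro term ω×Iω = (-0.0600, 0.0110, -0.0495)
α = I⁻¹(τ − ω×Iω) = (1.2000, 1.5750, 0.1219)
new body rate ω' = (1.1240, 1.5315, -0.9976)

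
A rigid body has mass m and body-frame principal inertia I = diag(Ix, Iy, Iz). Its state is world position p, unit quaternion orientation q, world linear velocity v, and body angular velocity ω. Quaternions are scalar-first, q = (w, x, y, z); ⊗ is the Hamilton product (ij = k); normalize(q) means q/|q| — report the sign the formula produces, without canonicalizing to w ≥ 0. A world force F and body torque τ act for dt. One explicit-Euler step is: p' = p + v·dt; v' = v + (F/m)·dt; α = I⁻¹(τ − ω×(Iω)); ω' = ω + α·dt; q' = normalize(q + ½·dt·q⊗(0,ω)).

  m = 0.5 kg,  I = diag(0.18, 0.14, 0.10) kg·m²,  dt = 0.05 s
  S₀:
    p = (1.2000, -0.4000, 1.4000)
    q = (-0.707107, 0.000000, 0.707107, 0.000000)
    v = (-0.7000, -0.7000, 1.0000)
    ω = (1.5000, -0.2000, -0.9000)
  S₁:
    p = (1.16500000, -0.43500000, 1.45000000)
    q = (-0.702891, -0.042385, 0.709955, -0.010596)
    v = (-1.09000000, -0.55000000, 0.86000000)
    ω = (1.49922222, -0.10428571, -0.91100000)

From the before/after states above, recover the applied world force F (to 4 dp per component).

F = (-3.9000, 1.5000, -1.4000)

v₁ − v₀ = (-0.39000000, 0.15000000, -0.14000000)
F = m·Δv/dt = (-3.9000, 1.5000, -1.4000)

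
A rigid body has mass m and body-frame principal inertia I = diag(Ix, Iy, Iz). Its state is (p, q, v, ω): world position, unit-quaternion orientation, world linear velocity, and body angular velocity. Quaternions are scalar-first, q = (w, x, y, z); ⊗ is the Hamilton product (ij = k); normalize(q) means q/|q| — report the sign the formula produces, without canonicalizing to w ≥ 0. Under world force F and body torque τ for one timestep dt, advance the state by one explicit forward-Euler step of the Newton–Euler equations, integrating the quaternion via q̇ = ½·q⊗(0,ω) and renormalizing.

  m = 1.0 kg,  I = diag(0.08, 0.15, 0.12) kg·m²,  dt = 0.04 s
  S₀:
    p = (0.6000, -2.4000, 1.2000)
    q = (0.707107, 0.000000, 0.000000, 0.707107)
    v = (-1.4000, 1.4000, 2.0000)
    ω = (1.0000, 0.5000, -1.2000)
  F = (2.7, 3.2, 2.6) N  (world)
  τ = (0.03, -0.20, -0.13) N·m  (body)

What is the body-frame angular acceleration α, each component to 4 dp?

α = (0.1500, -1.6533, -1.3750)

ω×(Iω) gyroscopic = (0.0180, 0.0480, 0.0350)
(τ − ω×Iω)/I = (0.1500, -1.6533, -1.3750)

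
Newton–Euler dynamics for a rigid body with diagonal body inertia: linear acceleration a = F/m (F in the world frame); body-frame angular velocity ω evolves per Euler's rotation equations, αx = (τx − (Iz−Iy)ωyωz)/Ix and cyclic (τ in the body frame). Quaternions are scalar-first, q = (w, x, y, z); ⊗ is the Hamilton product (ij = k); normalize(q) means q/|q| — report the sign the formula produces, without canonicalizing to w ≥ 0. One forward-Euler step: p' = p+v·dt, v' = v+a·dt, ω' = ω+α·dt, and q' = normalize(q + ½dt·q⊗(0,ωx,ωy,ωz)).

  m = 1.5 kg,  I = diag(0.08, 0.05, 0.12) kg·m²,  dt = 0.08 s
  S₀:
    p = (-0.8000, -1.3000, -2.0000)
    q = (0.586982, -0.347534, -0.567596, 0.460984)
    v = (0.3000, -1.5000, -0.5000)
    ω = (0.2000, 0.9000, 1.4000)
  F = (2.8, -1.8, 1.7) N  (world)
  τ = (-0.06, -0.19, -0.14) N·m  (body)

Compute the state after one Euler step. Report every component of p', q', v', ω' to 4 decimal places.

angular accel α = (-1.8525, -3.5760, -1.1217)
ω' = ω + α·dt = (0.0518, 0.6139, 1.3103)
Hamilton product q⊗(0,ω) = (-0.0650344, -1.0921236, 1.1070282, 0.6225134)
q' = normalize(q + ½dt·q⊗(0,ω)) = (0.5831, -0.3903, -0.5221, 0.4848)
linear accel F/m = (1.8667, -1.2000, 1.1333)
new position p' = (-0.7760, -1.4200, -2.0400)
new velocity v' = (0.4493, -1.5960, -0.4093)

p' = (-0.7760, -1.4200, -2.0400)
q' = (0.5831, -0.3903, -0.5221, 0.4848)
v' = (0.4493, -1.5960, -0.4093)
ω' = (0.0518, 0.6139, 1.3103)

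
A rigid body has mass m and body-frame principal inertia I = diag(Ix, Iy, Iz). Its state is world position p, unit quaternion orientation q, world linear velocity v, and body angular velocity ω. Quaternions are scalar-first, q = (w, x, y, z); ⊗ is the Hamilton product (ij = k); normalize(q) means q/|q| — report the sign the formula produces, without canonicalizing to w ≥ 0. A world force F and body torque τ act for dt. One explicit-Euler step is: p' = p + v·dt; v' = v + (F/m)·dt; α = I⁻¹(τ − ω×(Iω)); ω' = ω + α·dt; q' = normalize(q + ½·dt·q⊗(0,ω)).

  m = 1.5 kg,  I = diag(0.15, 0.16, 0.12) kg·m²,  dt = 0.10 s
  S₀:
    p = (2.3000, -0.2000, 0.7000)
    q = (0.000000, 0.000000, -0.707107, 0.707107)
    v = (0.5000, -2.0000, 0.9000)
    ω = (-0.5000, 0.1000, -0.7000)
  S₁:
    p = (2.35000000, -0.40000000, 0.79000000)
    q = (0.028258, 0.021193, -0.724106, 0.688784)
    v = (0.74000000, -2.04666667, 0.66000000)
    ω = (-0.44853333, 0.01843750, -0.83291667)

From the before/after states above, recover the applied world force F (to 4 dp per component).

Δv = v₁−v₀ = (0.24000000, -0.04666667, -0.24000000)
F = m·Δv/dt = (3.6000, -0.7000, -3.6000)

F = (3.6000, -0.7000, -3.6000)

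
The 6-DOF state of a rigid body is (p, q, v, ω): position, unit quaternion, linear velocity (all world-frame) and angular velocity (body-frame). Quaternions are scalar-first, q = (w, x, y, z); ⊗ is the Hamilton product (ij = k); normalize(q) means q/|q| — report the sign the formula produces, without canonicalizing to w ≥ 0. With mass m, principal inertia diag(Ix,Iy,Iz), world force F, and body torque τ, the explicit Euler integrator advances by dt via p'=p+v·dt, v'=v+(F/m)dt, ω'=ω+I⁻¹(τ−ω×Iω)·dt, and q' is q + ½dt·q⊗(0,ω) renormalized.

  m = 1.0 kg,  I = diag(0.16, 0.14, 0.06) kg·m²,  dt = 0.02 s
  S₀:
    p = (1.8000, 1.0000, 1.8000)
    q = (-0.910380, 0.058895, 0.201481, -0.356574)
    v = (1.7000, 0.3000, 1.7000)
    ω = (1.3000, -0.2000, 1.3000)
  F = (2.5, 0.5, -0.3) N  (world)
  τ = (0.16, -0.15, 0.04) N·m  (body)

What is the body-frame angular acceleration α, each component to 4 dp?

α = (0.8700, -2.2786, 0.5800)

precession coupling ω×(Iω) = (0.0208, 0.1690, 0.0052)
α = I⁻¹(τ − ω×Iω) = (0.8700, -2.2786, 0.5800)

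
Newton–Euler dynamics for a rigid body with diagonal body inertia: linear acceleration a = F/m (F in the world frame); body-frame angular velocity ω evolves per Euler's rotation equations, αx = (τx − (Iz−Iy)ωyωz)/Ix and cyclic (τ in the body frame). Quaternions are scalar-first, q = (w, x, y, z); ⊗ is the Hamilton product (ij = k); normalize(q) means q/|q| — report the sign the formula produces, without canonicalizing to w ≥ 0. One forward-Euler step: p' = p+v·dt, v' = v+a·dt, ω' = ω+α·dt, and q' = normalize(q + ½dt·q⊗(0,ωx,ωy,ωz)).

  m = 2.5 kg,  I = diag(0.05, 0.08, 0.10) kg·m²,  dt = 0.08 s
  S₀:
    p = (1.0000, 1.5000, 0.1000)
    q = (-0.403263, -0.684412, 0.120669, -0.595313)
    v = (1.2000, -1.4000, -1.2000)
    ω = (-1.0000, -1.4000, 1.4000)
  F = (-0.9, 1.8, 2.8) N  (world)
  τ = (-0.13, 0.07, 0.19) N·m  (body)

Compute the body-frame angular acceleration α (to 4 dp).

gyro term ω×Iω = (-0.0392, 0.0700, 0.0420)
α = I⁻¹(τ − ω×Iω) = (-1.8160, 0.0000, 1.4800)

α = (-1.8160, 0.0000, 1.4800)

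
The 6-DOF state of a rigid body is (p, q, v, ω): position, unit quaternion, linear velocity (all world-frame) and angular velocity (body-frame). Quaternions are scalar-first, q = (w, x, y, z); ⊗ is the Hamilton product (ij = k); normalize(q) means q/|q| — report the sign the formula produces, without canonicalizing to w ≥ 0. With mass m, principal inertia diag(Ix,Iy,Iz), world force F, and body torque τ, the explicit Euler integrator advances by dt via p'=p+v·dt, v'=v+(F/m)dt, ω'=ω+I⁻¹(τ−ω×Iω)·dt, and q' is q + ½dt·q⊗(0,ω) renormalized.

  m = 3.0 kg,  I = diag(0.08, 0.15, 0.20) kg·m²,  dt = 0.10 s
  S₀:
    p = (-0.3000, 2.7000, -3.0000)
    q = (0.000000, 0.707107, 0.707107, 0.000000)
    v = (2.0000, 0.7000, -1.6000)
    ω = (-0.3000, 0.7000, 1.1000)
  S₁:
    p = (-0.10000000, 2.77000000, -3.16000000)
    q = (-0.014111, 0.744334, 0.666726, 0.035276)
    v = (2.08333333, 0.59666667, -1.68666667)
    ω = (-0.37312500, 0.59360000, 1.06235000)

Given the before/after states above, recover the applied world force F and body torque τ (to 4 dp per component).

v₁ − v₀ = (0.08333333, -0.10333333, -0.08666667)
m·(v₁−v₀)/dt = (2.5000, -3.1000, -2.6000)
rate change Δω = (-0.07312500, -0.10640000, -0.03765000)
τ = I·(Δω/dt) + ω₀×(Iω₀) = (-0.0200, -0.1200, -0.0900)

F = (2.5000, -3.1000, -2.6000)
τ = (-0.0200, -0.1200, -0.0900)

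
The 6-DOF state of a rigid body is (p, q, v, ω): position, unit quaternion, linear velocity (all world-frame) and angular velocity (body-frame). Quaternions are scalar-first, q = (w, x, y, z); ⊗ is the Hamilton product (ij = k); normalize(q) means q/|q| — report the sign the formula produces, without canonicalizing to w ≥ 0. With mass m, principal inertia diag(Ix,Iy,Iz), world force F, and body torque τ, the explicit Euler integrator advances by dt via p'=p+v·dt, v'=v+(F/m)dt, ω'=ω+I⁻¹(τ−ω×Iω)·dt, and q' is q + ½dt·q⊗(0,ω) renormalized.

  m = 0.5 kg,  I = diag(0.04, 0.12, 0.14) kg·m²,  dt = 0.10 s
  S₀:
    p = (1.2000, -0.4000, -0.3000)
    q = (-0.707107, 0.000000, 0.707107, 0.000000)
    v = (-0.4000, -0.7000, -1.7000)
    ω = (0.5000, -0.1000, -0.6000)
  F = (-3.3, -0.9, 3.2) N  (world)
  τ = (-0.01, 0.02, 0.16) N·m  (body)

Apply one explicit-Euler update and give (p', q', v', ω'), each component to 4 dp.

p' = (1.1600, -0.4700, -0.4700)
q' = (-0.7030, -0.0389, 0.7101, 0.0035)
v' = (-1.0600, -0.8800, -1.0600)
ω' = (0.4720, -0.1083, -0.4829)

ω×(Iω) gyroscopic = (0.0012, 0.0300, -0.0040)
α = I⁻¹(τ − ω×Iω) = (-0.2800, -0.0833, 1.1714)
ω + α·dt = (0.4720, -0.1083, -0.4829)
2q̇ = q⊗(0,ω) = (0.0707107, -0.7778177, 0.0707107, 0.0707107)
q' = normalize(q + ½dt·q⊗(0,ω)) = (-0.7030, -0.0389, 0.7101, 0.0035)
a = F/m = (-6.6000, -1.8000, 6.4000)
p' = p + v·dt = (1.1600, -0.4700, -0.4700)
v + (F/m)dt = (-1.0600, -0.8800, -1.0600)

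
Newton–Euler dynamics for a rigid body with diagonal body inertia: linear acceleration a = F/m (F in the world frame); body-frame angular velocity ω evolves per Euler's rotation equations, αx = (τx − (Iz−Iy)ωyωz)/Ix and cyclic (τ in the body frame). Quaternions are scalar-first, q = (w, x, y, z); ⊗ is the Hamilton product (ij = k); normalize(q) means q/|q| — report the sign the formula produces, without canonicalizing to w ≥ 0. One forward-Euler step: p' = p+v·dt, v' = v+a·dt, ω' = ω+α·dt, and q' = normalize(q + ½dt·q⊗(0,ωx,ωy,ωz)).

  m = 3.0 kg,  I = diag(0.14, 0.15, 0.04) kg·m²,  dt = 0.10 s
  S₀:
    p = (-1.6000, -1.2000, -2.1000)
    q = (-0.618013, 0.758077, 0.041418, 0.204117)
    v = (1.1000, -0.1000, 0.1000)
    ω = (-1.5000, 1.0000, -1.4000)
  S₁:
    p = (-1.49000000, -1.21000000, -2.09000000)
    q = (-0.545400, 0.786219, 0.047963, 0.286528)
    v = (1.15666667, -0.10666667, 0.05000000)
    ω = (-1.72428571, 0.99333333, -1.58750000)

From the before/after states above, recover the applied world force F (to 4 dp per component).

velocity change Δv = (0.05666667, -0.00666667, -0.05000000)
applied force F = (1.7000, -0.2000, -1.5000)

F = (1.7000, -0.2000, -1.5000)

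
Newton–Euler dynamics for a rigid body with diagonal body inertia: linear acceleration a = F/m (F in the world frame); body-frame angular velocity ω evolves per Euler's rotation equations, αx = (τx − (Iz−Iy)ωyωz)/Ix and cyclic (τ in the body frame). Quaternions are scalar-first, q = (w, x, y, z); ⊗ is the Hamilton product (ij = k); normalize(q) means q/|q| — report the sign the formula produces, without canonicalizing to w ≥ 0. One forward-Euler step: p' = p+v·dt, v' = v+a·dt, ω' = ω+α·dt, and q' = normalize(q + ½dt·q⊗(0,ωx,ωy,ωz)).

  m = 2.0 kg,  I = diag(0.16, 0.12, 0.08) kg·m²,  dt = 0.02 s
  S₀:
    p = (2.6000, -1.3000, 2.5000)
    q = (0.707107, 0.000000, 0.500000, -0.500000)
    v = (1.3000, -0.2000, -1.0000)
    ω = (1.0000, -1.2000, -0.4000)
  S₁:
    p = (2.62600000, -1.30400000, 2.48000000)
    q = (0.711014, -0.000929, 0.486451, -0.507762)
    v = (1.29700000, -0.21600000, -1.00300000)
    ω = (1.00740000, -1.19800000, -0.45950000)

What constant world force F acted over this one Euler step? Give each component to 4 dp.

v₁ − v₀ = (-0.00300000, -0.01600000, -0.00300000)
F = m·Δv/dt = (-0.3000, -1.6000, -0.3000)

F = (-0.3000, -1.6000, -0.3000)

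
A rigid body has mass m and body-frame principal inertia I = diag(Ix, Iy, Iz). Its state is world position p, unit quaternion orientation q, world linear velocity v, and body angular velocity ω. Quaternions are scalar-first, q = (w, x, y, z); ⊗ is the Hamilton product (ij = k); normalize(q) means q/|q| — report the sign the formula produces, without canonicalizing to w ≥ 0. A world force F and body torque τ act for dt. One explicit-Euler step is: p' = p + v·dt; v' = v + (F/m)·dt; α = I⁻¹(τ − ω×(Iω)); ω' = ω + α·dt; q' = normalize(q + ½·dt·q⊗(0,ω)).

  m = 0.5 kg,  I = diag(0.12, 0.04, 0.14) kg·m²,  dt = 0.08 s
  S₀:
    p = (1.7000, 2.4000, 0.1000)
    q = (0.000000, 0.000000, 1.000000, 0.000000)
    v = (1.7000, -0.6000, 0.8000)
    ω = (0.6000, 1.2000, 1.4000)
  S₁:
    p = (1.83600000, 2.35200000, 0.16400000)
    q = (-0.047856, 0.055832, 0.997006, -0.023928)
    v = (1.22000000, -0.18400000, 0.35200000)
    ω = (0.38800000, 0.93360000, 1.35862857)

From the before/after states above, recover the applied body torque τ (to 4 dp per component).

rate change Δω = (-0.21200000, -0.26640000, -0.04137143)
τ = I·(Δω/dt) + ω₀×(Iω₀) = (-0.1500, -0.1500, -0.1300)

τ = (-0.1500, -0.1500, -0.1300)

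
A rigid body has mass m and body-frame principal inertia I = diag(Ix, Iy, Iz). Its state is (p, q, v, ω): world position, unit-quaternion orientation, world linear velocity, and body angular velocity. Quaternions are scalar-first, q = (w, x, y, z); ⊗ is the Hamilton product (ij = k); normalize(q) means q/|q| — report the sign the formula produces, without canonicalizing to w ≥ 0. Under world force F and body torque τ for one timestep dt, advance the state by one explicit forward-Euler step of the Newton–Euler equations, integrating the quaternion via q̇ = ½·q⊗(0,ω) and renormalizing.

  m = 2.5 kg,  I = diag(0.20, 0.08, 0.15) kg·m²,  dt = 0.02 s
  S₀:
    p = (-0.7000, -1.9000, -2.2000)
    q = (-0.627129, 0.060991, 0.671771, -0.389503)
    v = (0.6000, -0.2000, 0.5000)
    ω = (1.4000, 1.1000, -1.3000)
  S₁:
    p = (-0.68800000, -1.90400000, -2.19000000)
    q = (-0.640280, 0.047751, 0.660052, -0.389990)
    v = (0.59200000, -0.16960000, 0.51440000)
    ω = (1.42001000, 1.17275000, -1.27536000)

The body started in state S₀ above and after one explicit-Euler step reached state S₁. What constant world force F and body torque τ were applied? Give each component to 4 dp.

F = (-1.0000, 3.8000, 1.8000)
τ = (0.1000, 0.2000, 0.0000)

ω₁ − ω₀ = (0.02001000, 0.07275000, 0.02464000)
gyro term ω₀×Iω₀ = (-0.1001, -0.0910, -0.1848)
applied torque τ = (0.1000, 0.2000, 0.0000)
Δv = v₁−v₀ = (-0.00800000, 0.03040000, 0.01440000)
m·(v₁−v₀)/dt = (-1.0000, 3.8000, 1.8000)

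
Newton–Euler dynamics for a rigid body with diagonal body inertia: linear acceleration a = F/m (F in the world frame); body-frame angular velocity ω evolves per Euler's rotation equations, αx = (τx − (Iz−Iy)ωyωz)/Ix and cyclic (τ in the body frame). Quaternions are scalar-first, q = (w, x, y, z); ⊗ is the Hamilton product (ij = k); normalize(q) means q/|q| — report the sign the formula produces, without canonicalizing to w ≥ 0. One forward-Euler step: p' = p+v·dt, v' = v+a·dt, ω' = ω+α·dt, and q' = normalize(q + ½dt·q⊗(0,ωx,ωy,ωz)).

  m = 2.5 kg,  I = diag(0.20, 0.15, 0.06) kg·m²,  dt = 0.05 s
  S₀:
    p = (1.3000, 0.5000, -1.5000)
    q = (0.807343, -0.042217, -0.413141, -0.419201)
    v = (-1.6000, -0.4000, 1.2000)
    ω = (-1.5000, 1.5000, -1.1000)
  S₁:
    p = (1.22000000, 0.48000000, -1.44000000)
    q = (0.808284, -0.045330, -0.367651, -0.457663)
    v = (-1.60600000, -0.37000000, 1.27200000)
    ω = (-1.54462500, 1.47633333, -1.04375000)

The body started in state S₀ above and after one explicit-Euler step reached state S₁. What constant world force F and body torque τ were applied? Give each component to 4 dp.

F = (-0.3000, 1.5000, 3.6000)
τ = (-0.0300, 0.1600, 0.1800)

Δω = ω₁−ω₀ = (-0.04462500, -0.02366667, 0.05625000)
applied torque τ = (-0.0300, 0.1600, 0.1800)
v₁ − v₀ = (-0.00600000, 0.03000000, 0.07200000)
m·(v₁−v₀)/dt = (-0.3000, 1.5000, 3.6000)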